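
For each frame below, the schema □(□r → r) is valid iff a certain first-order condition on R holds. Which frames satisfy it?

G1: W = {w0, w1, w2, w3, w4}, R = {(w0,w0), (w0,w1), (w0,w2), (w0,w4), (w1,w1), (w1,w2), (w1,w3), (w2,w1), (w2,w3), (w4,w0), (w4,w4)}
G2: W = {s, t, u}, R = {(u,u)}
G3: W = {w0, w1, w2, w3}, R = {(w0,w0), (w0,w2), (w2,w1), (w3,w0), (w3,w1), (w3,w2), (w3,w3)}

The schema corresponds to shift-reflexivity: ∀x ∀y (Rxy → Ryy).
G1: fails — Rw1w2 but not Rw2w2.
G2: satisfies the condition.
G3: fails — Rw3w1 but not Rw1w1.
Valid on: G2.

G2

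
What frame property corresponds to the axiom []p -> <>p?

Suppose □p→◇p is valid. At any x set V(p)=W. Then □p at x, so ◇p at x, so x has a successor.

seriality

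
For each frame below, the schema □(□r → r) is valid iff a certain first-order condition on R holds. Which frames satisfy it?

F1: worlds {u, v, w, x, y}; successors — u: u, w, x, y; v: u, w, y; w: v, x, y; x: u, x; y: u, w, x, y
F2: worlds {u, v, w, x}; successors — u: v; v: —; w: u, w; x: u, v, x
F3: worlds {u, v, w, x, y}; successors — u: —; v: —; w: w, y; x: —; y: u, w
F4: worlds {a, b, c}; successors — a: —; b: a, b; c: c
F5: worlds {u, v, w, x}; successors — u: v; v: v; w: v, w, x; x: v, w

Frame correspondent (Sahlqvist): ∀x ∀y (Rxy → Ryy) — i.e. shift-reflexivity.
F1: fails — Ruw but not Rww.
F2: fails — Ruv but not Rvv.
F3: fails — Ryu but not Ruu.
F4: fails — Rba but not Raa.
F5: fails — Rwx but not Rxx.

none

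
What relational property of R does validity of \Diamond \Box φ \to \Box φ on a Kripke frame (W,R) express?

Replacing φ by ¬φ and contraposing gives the equivalent schema ◇φ → □◇φ.
Suppose ◇φ→□◇φ is valid. Take Rxy, Rxz and set V(φ)={y}. Then ◇φ at x, so □◇φ at x, so ◇φ at z, so some w with Rzw has φ; w=y, i.e. Rzy. By symmetry of the argument, Ryz.
The converse is a direct semantic check.
Frame condition: \forall x \forall y \forall z (Rxy \wedge Rxz \to Ryz).

the Euclidean property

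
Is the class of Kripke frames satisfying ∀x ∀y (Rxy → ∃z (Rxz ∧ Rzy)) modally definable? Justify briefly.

Definable; □□q → □q defines it

This is a Sahlqvist condition; the C4 axiom □□q → □q defines it.
Suppose □□q→□q is valid. Take Rxy and set V(q)={w : xR²w}. Then □□q at x, so □q at x, so q at y, i.e. ∃z(Rxz∧Rzy).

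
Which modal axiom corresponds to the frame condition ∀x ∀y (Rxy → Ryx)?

p → □◇p

This is symmetry; the standard corresponding axiom is B: p → □◇p.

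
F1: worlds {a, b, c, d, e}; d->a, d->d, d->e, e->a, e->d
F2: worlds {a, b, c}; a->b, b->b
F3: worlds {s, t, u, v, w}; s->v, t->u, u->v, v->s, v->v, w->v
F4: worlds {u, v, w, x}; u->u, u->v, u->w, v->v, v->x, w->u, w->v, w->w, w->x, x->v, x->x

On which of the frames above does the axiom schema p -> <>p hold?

The schema corresponds to reflexivity: forall x Rxx.
F1: fails — world a does not see itself.
F2: fails — world a does not see itself.
F3: fails — world s does not see itself.
F4: holds.

F4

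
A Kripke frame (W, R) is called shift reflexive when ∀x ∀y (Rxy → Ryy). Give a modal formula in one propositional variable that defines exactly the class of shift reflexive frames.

□(□s → s)

The condition is shift-reflexivity. The T□ schema □(□s → s) defines it.
Suppose □(□s→s) is valid. Take Rxy and set V(s)={w : Ryw}. Then at y, □s holds; since □(□s→s) at x, □s→s at y, so s at y, i.e. Ryy.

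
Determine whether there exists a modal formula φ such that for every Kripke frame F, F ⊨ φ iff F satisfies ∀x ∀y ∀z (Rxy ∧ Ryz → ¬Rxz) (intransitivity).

If a class were modally definable it would be closed under surjective bounded morphisms (Goldblatt–Thomason).
The 3-cycle (worlds s,t,u with s→t→u→s) is intransitive. Mapping every world to a single reflexive point • is a surjective bounded morphism; the reflexive point is not intransitive (R••∧R•• but R••).
So the class is not modally definable.

No — not modally definable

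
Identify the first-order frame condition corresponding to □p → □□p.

Suppose □p→□□p is valid. Take Rxy, Ryz and set V(p)={w : Rxw}. Then □p at x, so □□p at x, so □p at y, so p at z, i.e. Rxz.
Conversely, any frame satisfying ∀x ∀y ∀z (Rxy ∧ Ryz → Rxz) validates the schema.
Frame condition: ∀x ∀y ∀z (Rxy ∧ Ryz → Rxz).

Transitivity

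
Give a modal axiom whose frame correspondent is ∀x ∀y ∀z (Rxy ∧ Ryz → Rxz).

A defining formula is □ψ → □□ψ (the 4 axiom).
Suppose □ψ→□□ψ is valid. Take Rxy, Ryz and set V(ψ)={w : Rxw}. Then □ψ at x, so □□ψ at x, so □ψ at y, so ψ at z, i.e. Rxz.

□ψ → □□ψ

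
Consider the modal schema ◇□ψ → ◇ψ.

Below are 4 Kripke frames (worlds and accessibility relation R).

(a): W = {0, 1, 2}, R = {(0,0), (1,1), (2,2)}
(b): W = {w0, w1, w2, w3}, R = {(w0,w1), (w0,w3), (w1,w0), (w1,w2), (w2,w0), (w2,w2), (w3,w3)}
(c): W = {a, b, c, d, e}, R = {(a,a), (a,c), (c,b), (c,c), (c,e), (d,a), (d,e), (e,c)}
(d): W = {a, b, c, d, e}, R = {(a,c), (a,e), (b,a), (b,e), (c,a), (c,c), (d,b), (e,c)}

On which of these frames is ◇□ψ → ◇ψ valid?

The schema corresponds to a generalized confluence (Geach) condition: ∀x ∀y (xRy → ∃w (yRw ∧ xRw)).
(a): satisfies the condition.
(b): fails — w0Rw1 but no w with w1Rw and w0Rw.
(c): fails — cRb but no w with bRw and cRw.
(d): fails — bRe but no w with eRw and bRw.
Valid on: (a).

(a)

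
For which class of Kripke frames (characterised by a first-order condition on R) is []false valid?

□⊥ is valid iff no world has any successor (otherwise □⊥ fails at any world with one).

Emptiness of R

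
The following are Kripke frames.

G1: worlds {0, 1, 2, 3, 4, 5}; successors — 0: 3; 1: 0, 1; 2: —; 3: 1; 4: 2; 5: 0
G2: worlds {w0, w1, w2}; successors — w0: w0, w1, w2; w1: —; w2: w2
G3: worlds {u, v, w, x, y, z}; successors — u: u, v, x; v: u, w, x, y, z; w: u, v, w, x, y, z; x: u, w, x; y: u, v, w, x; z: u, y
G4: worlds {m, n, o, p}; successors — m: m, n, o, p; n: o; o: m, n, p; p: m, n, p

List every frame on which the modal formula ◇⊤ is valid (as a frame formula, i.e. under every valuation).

G3, G4

The schema corresponds to seriality: ∀x ∃y Rxy.
G1: fails — world 2 has no successor.
G2: fails — world w1 has no successor.
G3: ✓.
G4: ✓.
Valid on: G3, G4.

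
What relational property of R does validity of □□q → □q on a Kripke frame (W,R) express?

Suppose □□q→□q is valid. Take Rxy and set V(q)={w : xR²w}. Then □□q at x, so □q at x, so q at y, i.e. ∃z(Rxz∧Rzy).

Density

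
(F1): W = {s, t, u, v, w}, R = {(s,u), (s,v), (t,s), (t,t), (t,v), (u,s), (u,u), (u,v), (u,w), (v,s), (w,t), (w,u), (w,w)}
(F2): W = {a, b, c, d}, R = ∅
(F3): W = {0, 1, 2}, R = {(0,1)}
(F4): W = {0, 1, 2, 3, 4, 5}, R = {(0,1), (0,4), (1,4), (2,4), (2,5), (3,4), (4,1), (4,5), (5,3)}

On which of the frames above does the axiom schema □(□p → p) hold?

Frame correspondent (Sahlqvist): ∀x ∀y (Rxy → Ryy) — i.e. shift-reflexivity.
(F1): fails — Ruv but not Rvv.
(F2): condition met.
(F3): fails — R01 but not R11.
(F4): fails — R34 but not R44.

(F2)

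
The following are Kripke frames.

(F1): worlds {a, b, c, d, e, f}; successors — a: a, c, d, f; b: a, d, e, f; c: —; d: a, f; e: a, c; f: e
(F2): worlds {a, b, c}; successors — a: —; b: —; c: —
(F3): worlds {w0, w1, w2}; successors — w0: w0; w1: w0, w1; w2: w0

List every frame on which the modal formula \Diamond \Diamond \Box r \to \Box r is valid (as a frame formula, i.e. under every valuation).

The schema corresponds to a generalized confluence (Geach) condition: \forall x \forall y \forall z ((x R^2 y \wedge xRz) \to \exists w (yRw \wedge z = w)).
(F1): fails — aR²c, aRa but no w with cRw and a=w.
(F2): condition met.
(F3): fails — w1R²w0, w1Rw1 but no w with w0Rw and w1=w.

(F2)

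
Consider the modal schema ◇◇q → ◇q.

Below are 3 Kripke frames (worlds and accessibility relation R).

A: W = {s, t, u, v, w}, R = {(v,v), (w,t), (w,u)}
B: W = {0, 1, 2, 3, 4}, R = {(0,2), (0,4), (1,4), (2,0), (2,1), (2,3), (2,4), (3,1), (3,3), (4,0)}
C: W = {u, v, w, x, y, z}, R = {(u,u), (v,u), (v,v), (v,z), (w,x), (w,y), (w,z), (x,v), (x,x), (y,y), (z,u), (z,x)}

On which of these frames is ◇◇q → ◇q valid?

This is the axiom for transitivity; its first-order frame correspondent is ∀x ∀y ∀z (Rxy ∧ Ryz → Rxz).
A: ✓.
B: fails — R02 and R23 but not R03.
C: fails — Rvz and Rzx but not Rvx.
Valid on: A.

A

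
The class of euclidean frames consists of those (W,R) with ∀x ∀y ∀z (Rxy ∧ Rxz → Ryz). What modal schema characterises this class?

This is the Euclidean property; the standard corresponding axiom is 5: ◇s → □◇s.
Suppose ◇s→□◇s is valid. Take Rxy, Rxz and set V(s)={y}. Then ◇s at x, so □◇s at x, so ◇s at z, so some w with Rzw has s; w=y, i.e. Rzy. By symmetry of the argument, Ryz.

◇s → □◇s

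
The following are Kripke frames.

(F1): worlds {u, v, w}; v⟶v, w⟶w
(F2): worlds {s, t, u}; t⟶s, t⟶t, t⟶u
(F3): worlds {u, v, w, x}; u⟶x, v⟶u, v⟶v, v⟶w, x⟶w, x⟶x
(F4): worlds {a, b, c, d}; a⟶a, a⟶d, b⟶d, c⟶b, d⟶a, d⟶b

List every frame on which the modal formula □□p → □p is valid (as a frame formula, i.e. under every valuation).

Frame correspondent (Sahlqvist): ∀x ∀y (Rxy → ∃z (Rxz ∧ Rzy)) — i.e. density.
(F1): ✓.
(F2): ✓.
(F3): ✓.
(F4): fails — Rcb but no z with Rcz and Rzb.
Valid on: (F1), (F2), (F3).

(F1), (F2), (F3)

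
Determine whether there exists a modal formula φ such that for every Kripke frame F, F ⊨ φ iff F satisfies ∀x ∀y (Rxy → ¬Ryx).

Any modally definable frame class is closed under surjective bounded morphisms.
The 4-cycle (worlds 0,1,2,3 with 0→1→2→3→0) is asymmetric. Mapping every world to a single reflexive point • is a surjective bounded morphism, and the reflexive point is not asymmetric (R•• but asymmetry requires ¬R••).
So no modal formula (or set of formulas) defines exactly the asymmetric frames.

Not modally definable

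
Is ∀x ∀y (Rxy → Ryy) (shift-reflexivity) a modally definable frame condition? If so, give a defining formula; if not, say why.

Definable; □(□q → q) defines it

This is a Sahlqvist condition; the T□ axiom □(□q → q) defines it.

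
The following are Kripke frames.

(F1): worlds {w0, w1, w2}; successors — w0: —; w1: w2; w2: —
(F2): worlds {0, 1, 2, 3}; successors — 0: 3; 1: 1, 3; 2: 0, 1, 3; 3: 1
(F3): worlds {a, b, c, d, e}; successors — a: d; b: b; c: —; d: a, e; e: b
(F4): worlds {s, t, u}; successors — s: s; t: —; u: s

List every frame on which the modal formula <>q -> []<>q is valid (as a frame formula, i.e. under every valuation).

This is the axiom for the Euclidean property; its first-order frame correspondent is forall x forall y forall z (Rxy & Rxz -> Ryz).
(F1): fails — Rw1w2 and Rw1w2 but not Rw2w2.
(F2): fails — R03 and R03 but not R33.
(F3): fails — Rad and Rad but not Rdd.
(F4): satisfies the condition.

(F4)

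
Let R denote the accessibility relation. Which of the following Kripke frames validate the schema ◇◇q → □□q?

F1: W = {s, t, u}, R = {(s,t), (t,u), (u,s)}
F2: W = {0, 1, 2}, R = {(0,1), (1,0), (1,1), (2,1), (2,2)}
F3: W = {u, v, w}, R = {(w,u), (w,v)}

F1, F3

The schema corresponds to a generalized confluence (Geach) condition: ∀x ∀y ∀z ((xR²y ∧ xR²z) → ∃w (y = w ∧ z = w)).
F1: ✓.
F2: fails — 0R²0, 0R²1 but 0 ≠ 1.
F3: ✓.
Valid on: F1, F3.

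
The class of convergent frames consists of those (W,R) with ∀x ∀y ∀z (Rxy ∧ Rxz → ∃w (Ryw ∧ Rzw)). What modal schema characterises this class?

◇□r → □◇r

A defining formula is ◇□r → □◇r (the .2 axiom).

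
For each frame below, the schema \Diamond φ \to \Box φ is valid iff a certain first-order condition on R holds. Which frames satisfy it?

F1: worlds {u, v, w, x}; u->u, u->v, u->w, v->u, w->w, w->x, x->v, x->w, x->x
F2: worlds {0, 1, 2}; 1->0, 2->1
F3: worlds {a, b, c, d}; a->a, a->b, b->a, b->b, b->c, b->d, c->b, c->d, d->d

The schema corresponds to partial functionality: \forall x \forall y \forall z (Rxy \wedge Rxz \to y = z).
F1: fails — u sees both u and v.
F2: ✓.
F3: fails — a sees both a and b.

F2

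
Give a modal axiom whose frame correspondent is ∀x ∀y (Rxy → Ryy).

□(□p → p)

A defining formula is □(□p → p) (the T□ axiom).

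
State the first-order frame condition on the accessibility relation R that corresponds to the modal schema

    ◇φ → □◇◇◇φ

∀x ∀y ∀z ((xRy ∧ xRz) → ∃w (y = w ∧ zR³w))

This is a Sahlqvist (Geach-type) schema ◇^1□^0φ → □^1◇^3φ.
First-order correspondent: ∀x ∀y ∀z ((xRy ∧ xRz) → ∃w (y = w ∧ zR³w)).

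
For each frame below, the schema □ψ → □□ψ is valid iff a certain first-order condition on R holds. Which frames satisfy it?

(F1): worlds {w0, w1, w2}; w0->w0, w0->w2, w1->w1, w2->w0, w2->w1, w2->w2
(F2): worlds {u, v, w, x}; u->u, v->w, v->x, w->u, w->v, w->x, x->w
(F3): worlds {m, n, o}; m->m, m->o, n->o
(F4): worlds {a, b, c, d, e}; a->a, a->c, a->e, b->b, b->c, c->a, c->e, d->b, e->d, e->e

(F3)

This is the axiom for transitivity; its first-order frame correspondent is ∀x ∀y ∀z (Rxy ∧ Ryz → Rxz).
(F1): fails — Rw0w2 and Rw2w1 but not Rw0w1.
(F2): fails — Rxw and Rwu but not Rxu.
(F3): satisfies the condition.
(F4): fails — Rbc and Rce but not Rbe.
Valid on: (F3).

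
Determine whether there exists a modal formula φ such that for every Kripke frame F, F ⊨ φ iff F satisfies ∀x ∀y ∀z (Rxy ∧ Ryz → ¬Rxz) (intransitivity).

If a class were modally definable it would be closed under surjective bounded morphisms (Goldblatt–Thomason).
The 5-cycle (worlds w0,w1,w2,w3,w4 with w0→w1→w2→w3→w4→w0) is intransitive. Mapping every world to a single reflexive point • is a surjective bounded morphism; the reflexive point is not intransitive (R••∧R•• but R••).
Hence intransitivity is not modally definable.

Not definable by any modal formula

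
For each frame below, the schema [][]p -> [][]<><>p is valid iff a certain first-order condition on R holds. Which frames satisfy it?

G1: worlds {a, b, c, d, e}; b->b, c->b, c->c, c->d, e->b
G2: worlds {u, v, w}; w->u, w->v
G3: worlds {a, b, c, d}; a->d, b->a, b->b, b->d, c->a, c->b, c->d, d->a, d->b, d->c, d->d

Frame correspondent (Sahlqvist): forall x forall z (x R^2 z -> exists w (x R^2 w & z R^2 w)) — i.e. a generalized confluence (Geach) condition.
G1: fails — cR²d but no w with cR²w and dR²w.
G2: ✓.
G3: ✓.

G2, G3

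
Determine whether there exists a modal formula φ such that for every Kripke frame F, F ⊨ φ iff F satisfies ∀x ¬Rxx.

No

If a class were modally definable it would be closed under surjective bounded morphisms (Goldblatt–Thomason).
The 2-cycle (worlds 0,1 with 0→1→0) is irreflexive, and the map sending every world to a single reflexive point • is a surjective bounded morphism (forth: every edge maps to (•,•); back: every world has a successor). So any modal formula valid on the 2-cycle is also valid on the reflexive point, which is not irreflexive.
So no modal formula (or set of formulas) defines exactly the irreflexive frames.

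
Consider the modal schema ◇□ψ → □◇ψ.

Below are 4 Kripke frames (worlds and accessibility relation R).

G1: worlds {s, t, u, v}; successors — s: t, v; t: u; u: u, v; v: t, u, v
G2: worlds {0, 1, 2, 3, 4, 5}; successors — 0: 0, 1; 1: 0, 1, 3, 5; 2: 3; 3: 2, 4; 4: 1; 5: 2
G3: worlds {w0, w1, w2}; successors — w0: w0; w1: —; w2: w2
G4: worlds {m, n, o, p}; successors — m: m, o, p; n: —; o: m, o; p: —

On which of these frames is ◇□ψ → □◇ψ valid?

G1, G3

Frame correspondent (Sahlqvist): ∀x ∀y ∀z (Rxy ∧ Rxz → ∃w (Ryw ∧ Rzw)) — i.e. convergence.
G1: satisfies the condition.
G2: fails — R10 and R13 but 0 and 3 have no common successor.
G3: satisfies the condition.
G4: fails — Rmo and Rmp but o and p have no common successor.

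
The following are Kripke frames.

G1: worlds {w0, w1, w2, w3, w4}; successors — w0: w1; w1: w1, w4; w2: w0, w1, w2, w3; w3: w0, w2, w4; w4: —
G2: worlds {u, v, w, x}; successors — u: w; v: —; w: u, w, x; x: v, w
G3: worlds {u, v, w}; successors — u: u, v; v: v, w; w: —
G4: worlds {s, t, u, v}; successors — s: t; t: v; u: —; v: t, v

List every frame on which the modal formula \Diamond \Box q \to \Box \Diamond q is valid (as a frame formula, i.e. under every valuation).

G4

The schema corresponds to convergence: \forall x \forall y \forall z (Rxy \wedge Rxz \to \exists w (Ryw \wedge Rzw)).
G1: fails — Rw1w1 and Rw1w4 but w1 and w4 have no common successor.
G2: fails — Rxw and Rxv but w and v have no common successor.
G3: fails — Rvw and Rvw but w and w have no common successor.
G4: holds.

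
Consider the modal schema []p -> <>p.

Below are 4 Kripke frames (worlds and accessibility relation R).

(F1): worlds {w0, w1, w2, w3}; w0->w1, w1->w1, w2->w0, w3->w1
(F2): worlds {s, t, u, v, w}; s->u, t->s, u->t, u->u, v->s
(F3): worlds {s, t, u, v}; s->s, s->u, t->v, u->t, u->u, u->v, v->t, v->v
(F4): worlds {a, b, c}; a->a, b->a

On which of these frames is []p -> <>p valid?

(F1), (F3)

Frame correspondent (Sahlqvist): forall x exists y Rxy — i.e. seriality.
(F1): condition met.
(F2): fails — world w has no successor.
(F3): condition met.
(F4): fails — world c has no successor.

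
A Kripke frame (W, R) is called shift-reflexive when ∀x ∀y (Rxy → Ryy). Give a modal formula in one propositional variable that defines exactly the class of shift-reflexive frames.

The condition is shift-reflexivity. The T□ schema □(□ψ → ψ) defines it.
Suppose □(□ψ→ψ) is valid. Take Rxy and set V(ψ)={w : Ryw}. Then at y, □ψ holds; since □(□ψ→ψ) at x, □ψ→ψ at y, so ψ at y, i.e. Ryy.

□(□ψ → ψ)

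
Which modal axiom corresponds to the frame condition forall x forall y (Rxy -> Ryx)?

A defining formula is q → □◇q (the B axiom).
Suppose q→□◇q is valid. Take Rxy and set V(q)={x}. Then q at x, so □◇q at x, so ◇q at y, so some z with Ryz has q; z=x, i.e. Ryx.

q → □◇q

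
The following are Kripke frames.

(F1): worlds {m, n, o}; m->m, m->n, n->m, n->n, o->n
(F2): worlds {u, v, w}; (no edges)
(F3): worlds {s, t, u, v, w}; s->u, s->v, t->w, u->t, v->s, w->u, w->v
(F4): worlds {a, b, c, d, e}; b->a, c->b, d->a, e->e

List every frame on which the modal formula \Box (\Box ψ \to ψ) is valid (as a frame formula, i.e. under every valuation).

This is the axiom for shift-reflexivity; its first-order frame correspondent is \forall x \forall y (Rxy \to Ryy).
(F1): holds.
(F2): holds.
(F3): fails — Rwu but not Ruu.
(F4): fails — Rba but not Raa.

(F1), (F2)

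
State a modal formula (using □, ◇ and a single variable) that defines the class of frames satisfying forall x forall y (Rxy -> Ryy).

□(□ψ → ψ)

A defining formula is □(□ψ → ψ) (the T□ axiom).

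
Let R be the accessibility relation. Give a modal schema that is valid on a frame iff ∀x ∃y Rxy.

A defining formula is □q → ◇q (the D axiom).

□q → ◇q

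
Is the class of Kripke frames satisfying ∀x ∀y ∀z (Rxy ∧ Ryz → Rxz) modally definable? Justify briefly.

This is a Sahlqvist condition; the 4 axiom □r → □□r defines it.
Suppose □r→□□r is valid. Take Rxy, Ryz and set V(r)={w : Rxw}. Then □r at x, so □□r at x, so □r at y, so r at z, i.e. Rxz.

Yes — defined by □r → □□r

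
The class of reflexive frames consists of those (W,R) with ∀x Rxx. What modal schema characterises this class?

□p → p

A defining formula is □p → p (the T axiom).
Suppose □p→p is valid. At any x set V(p)={w : Rxw}. Then □p holds at x, so p holds at x, i.e. Rxx.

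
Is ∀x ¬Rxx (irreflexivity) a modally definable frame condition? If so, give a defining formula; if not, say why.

Any modally definable frame class is closed under surjective bounded morphisms.
The 5-cycle (worlds s,t,u,v,w with s→t→u→v→w→s) is irreflexive, and the map sending every world to a single reflexive point • is a surjective bounded morphism (forth: every edge maps to (•,•); back: every world has a successor). So any modal formula valid on the 5-cycle is also valid on the reflexive point, which is not irreflexive.
So the class is not modally definable.

No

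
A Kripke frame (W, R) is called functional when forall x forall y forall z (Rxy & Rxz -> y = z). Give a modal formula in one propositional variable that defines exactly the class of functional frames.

A defining formula is ◇ψ → □ψ (the CD axiom).
Suppose ◇ψ→□ψ is valid. Take Rxy, Rxz and set V(ψ)={y}. Then ◇ψ at x, so □ψ at x, so ψ at z, i.e. z=y.

◇ψ → □ψ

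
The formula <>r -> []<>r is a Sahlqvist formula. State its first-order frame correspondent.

the Euclidean property

Suppose ◇r→□◇r is valid. Take Rxy, Rxz and set V(r)={y}. Then ◇r at x, so □◇r at x, so ◇r at z, so some w with Rzw has r; w=y, i.e. Rzy. By symmetry of the argument, Ryz.
The converse is a direct semantic check.
So the correspondent is the Euclidean property.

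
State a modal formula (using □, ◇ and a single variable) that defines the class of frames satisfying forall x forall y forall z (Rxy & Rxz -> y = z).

The condition is partial functionality. The CD schema ◇ψ → □ψ defines it.

◇ψ → □ψ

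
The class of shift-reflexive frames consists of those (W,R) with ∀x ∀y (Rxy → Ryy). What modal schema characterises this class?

This is shift-reflexivity; the standard corresponding axiom is T□: □(□ψ → ψ).
Suppose □(□ψ→ψ) is valid. Take Rxy and set V(ψ)={w : Ryw}. Then at y, □ψ holds; since □(□ψ→ψ) at x, □ψ→ψ at y, so ψ at y, i.e. Ryy.

□(□ψ → ψ)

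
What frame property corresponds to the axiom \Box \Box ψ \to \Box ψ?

density

Suppose □□ψ→□ψ is valid. Take Rxy and set V(ψ)={w : xR²w}. Then □□ψ at x, so □ψ at x, so ψ at y, i.e. ∃z(Rxz∧Rzy).
The converse is a direct semantic check.
Frame condition: \forall x \forall y (Rxy \to \exists z (Rxz \wedge Rzy)).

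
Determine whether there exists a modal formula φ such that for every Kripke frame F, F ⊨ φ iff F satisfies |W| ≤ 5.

If a class were modally definable it would be closed under disjoint unions (Goldblatt–Thomason).
Any modal formula valid on each of 6 disjoint one-world frames is valid on their disjoint union (validity is preserved under disjoint unions). Each one-world frame has |W|=1≤5, but the union has |W|=6.
So no modal formula (or set of formulas) defines exactly the |W|≤5 frames.

No — not modally definable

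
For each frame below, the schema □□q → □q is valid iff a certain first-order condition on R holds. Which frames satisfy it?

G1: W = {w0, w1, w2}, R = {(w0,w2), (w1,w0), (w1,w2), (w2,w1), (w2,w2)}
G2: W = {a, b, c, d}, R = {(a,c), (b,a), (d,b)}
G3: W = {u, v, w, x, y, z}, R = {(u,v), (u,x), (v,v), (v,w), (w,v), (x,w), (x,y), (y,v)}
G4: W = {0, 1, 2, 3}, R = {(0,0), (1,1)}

The schema corresponds to density: ∀x ∀y (Rxy → ∃z (Rxz ∧ Rzy)).
G1: fails — Rw1w0 but no z with Rw1z and Rzw0.
G2: fails — Rdb but no z with Rdz and Rzb.
G3: fails — Rxw but no t with Rxt and Rtw.
G4: satisfies the condition.
Valid on: G4.

G4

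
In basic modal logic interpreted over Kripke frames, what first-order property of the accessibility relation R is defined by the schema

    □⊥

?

emptiness of R: ∀x ∀y ¬Rxy

□⊥ is valid iff no world has any successor (otherwise □⊥ fails at any world with one).
Conversely, on a frame with emptiness of R the schema holds at every world under every valuation.
So the correspondent is emptiness of R.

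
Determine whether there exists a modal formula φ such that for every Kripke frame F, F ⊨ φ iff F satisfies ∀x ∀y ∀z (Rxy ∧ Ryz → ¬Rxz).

Not definable by any modal formula

Any modally definable frame class is closed under surjective bounded morphisms.
The 3-cycle (worlds a,b,c with a→b→c→a) is intransitive. Mapping every world to a single reflexive point • is a surjective bounded morphism; the reflexive point is not intransitive (R••∧R•• but R••).
So the class is not modally definable.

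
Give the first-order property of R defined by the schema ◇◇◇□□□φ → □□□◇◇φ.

This is a Sahlqvist (Geach-type) schema ◇^3□^3φ → □^3◇^2φ.
Minimal-valuation argument: fix x; take any y with xR^3y and any z with xR^3z. Set V(φ) to the set of worlds R-reachable from y in exactly 3 steps. Then □^3φ holds at y, so the antecedent holds at x; validity forces ◇^2φ at z, giving a w with zR^2w and yR^3w.
First-order correspondent: ∀x ∀y ∀z ((xR³y ∧ xR³z) → ∃w (yR³w ∧ zR²w)).

∀x ∀y ∀z ((xR³y ∧ xR³z) → ∃w (yR³w ∧ zR²w))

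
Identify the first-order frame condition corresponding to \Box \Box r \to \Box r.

This schema is the C4 axiom.
It corresponds to density: \forall x \forall y (Rxy \to \exists z (Rxz \wedge Rzy)).

Density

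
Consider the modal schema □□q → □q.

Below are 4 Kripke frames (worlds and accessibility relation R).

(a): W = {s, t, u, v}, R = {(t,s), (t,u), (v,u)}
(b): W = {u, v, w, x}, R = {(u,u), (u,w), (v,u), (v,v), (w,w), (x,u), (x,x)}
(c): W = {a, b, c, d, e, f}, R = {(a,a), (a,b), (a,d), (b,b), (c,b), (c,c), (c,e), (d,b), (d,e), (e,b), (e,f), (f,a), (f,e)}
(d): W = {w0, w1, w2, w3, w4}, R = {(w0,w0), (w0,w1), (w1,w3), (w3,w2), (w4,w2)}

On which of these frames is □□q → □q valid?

The schema corresponds to density: ∀x ∀y (Rxy → ∃z (Rxz ∧ Rzy)).
(a): fails — Rtu but no z with Rtz and Rzu.
(b): satisfies the condition.
(c): fails — Rfe but no z with Rfz and Rze.
(d): fails — Rw3w2 but no z with Rw3z and Rzw2.
Valid on: (b).

(b)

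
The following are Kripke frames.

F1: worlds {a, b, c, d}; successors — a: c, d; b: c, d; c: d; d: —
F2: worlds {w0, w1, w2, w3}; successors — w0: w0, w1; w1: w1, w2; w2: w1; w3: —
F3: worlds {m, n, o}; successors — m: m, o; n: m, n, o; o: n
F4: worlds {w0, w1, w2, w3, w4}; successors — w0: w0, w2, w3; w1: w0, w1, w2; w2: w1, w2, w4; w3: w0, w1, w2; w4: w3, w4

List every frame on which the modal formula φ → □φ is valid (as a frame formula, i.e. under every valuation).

none

The schema corresponds to a generalized confluence (Geach) condition: ∀x ∀z (xRz → ∃w (x = w ∧ z = w)).
F1: fails — aRc but a ≠ c.
F2: fails — w0Rw1 but w0 ≠ w1.
F3: fails — mRo but m ≠ o.
F4: fails — w0Rw2 but w0 ≠ w2.
Valid on no frame.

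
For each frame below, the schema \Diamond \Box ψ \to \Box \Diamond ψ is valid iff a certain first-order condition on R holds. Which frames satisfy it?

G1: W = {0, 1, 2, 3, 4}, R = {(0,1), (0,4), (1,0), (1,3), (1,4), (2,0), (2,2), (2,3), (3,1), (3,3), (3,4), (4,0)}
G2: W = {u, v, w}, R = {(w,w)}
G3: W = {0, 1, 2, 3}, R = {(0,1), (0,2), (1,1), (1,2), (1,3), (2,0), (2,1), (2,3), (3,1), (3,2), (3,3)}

This is the axiom for convergence; its first-order frame correspondent is \forall x \forall y \forall z (Rxy \wedge Rxz \to \exists w (Ryw \wedge Rzw)).
G1: fails — R10 and R14 but 0 and 4 have no common successor.
G2: ✓.
G3: ✓.
Valid on: G2, G3.

G2, G3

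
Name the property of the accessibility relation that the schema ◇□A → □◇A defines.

Convergence

This schema is the .2 axiom.
Its frame correspondent is convergence — ∀x ∀y ∀z (Rxy ∧ Rxz → ∃w (Ryw ∧ Rzw)).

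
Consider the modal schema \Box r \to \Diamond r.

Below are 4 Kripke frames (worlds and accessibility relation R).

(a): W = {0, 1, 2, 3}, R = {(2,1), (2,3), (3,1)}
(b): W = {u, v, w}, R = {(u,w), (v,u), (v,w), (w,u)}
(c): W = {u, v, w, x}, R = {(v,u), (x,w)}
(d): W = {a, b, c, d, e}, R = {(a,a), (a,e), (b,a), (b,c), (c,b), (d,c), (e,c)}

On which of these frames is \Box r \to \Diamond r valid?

This is the axiom for seriality; its first-order frame correspondent is \forall x \exists y Rxy.
(a): fails — world 0 has no successor.
(b): holds.
(c): fails — world u has no successor.
(d): holds.

(b), (d)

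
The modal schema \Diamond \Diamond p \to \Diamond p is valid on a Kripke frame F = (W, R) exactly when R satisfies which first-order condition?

This schema is equivalent to the 4 axiom □p → □□p.
It corresponds to transitivity: \forall x \forall y \forall z (Rxy \wedge Ryz \to Rxz).

Transitivity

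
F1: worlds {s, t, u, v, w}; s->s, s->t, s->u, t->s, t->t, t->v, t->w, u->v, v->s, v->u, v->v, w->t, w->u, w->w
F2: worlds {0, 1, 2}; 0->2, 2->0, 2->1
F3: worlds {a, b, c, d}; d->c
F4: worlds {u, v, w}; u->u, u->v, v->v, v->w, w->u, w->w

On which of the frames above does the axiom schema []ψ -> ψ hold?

F4

Frame correspondent (Sahlqvist): forall x Rxx — i.e. reflexivity.
F1: fails — world u does not see itself.
F2: fails — world 0 does not see itself.
F3: fails — world a does not see itself.
F4: ✓.
Valid on: F4.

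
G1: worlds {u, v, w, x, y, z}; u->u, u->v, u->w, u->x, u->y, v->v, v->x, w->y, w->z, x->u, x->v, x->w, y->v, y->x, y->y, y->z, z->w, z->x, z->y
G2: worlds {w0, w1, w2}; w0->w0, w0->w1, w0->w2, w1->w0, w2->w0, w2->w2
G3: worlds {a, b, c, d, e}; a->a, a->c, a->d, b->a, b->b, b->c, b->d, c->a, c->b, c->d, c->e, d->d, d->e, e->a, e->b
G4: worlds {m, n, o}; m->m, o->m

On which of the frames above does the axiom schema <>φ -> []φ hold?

G4

Frame correspondent (Sahlqvist): forall x forall y forall z (Rxy & Rxz -> y = z) — i.e. partial functionality.
G1: fails — u sees both u and v.
G2: fails — w0 sees both w0 and w1.
G3: fails — a sees both a and c.
G4: condition met.
Valid on: G4.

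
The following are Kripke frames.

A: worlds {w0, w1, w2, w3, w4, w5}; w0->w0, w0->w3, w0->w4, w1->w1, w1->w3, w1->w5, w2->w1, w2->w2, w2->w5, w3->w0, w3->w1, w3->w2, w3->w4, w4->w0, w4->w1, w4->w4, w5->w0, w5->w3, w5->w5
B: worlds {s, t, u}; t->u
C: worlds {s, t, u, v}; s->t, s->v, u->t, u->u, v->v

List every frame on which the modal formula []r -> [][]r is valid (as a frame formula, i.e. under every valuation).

B, C

This is the axiom for transitivity; its first-order frame correspondent is forall x forall y forall z (Rxy & Ryz -> Rxz).
A: fails — Rw3w1 and Rw1w3 but not Rw3w3.
B: satisfies the condition.
C: satisfies the condition.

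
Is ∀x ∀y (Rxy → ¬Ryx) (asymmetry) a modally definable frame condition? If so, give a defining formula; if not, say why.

No

Modal frame validity is preserved under surjective bounded morphisms.
The 5-cycle (worlds s,t,u,v,w with s→t→u→v→w→s) is asymmetric. Mapping every world to a single reflexive point • is a surjective bounded morphism, and the reflexive point is not asymmetric (R•• but asymmetry requires ¬R••).
So the class is not modally definable.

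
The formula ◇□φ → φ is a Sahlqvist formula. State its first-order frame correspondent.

Symmetry

This is a form of the B axiom.
Its frame correspondent is symmetry — ∀x ∀y (Rxy → Ryx).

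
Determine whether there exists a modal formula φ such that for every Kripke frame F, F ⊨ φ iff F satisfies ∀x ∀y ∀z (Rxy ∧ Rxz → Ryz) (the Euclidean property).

Yes: it is the Euclidean property, defined by the 5 schema ◇p → □◇p.
Suppose ◇p→□◇p is valid. Take Rxy, Rxz and set V(p)={y}. Then ◇p at x, so □◇p at x, so ◇p at z, so some w with Rzw has p; w=y, i.e. Rzy. By symmetry of the argument, Ryz.

Yes, by ◇p → □◇p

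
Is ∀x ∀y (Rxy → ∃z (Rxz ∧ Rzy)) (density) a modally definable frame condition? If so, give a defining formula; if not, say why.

Yes, by □□r → □r

This is a Sahlqvist condition; the C4 axiom □□r → □r defines it.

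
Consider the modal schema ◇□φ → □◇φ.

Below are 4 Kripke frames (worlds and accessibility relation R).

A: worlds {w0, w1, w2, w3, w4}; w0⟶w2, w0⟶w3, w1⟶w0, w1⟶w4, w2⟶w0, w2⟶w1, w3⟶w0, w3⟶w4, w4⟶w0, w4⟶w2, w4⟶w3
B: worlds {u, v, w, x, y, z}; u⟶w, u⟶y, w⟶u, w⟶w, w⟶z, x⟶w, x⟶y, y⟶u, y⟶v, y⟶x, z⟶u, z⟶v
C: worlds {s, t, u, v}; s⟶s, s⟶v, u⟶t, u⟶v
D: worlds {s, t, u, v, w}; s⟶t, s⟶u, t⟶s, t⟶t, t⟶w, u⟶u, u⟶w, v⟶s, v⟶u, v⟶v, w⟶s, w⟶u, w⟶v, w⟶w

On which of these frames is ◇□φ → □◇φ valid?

The schema corresponds to convergence: ∀x ∀y ∀z (Rxy ∧ Rxz → ∃w (Ryw ∧ Rzw)).
A: fails — Rw2w0 and Rw2w1 but w0 and w1 have no common successor.
B: fails — Rwu and Rwz but u and z have no common successor.
C: fails — Rss and Rsv but s and v have no common successor.
D: ✓.

D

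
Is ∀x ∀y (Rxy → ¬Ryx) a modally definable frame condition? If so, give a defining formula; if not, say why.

No — not modally definable

Modal frame validity is preserved under surjective bounded morphisms.
The 3-cycle (worlds s,t,u with s→t→u→s) is asymmetric. Mapping every world to a single reflexive point • is a surjective bounded morphism, and the reflexive point is not asymmetric (R•• but asymmetry requires ¬R••).
So no modal formula (or set of formulas) defines exactly the asymmetric frames.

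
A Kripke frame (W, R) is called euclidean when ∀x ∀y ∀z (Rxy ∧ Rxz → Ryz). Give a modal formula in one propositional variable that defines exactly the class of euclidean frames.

A defining formula is ◇ψ → □◇ψ (the 5 axiom).
Suppose ◇ψ→□◇ψ is valid. Take Rxy, Rxz and set V(ψ)={y}. Then ◇ψ at x, so □◇ψ at x, so ◇ψ at z, so some w with Rzw has ψ; w=y, i.e. Rzy. By symmetry of the argument, Ryz.

◇ψ → □◇ψ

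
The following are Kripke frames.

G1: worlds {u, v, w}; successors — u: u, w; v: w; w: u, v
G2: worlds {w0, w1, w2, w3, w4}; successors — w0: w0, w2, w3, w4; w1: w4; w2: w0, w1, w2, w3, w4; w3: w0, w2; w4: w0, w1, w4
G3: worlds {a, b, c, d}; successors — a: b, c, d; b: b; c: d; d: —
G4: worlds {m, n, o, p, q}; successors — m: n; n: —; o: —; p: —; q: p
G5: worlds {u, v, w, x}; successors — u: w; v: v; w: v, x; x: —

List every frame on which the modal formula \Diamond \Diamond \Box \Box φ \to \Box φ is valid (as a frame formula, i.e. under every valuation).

Frame correspondent (Sahlqvist): \forall x \forall y \forall z ((x R^2 y \wedge xRz) \to \exists w (y R^2 w \wedge z = w)) — i.e. a generalized confluence (Geach) condition.
G1: fails — uR²v, uRw but no t with vR²t and w=t.
G2: fails — w0R²w1, w0Rw2 but no w with w1R²w and w2=w.
G3: fails — aR²b, aRc but no w with bR²w and c=w.
G4: condition met.
G5: fails — uR²v, uRw but no t with vR²t and w=t.
Valid on: G4.

G4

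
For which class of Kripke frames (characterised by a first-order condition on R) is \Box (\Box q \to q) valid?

Suppose □(□q→q) is valid. Take Rxy and set V(q)={w : Ryw}. Then at y, □q holds; since □(□q→q) at x, □q→q at y, so q at y, i.e. Ryy.

shift-reflexivity: \forall x \forall y (Rxy \to Ryy)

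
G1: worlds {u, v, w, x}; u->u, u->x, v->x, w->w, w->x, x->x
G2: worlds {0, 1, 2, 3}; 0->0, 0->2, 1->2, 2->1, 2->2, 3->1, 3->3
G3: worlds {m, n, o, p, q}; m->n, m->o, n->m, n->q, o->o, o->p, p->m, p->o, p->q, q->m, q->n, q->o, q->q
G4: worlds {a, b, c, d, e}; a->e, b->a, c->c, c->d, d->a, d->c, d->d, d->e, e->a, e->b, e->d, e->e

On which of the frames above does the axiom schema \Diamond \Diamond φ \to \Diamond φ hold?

Frame correspondent (Sahlqvist): \forall x \forall y \forall z (Rxy \wedge Ryz \to Rxz) — i.e. transitivity.
G1: satisfies the condition.
G2: fails — R02 and R21 but not R01.
G3: fails — Rop and Rpm but not Rom.
G4: fails — Rcd and Rde but not Rce.
Valid on: G1.

G1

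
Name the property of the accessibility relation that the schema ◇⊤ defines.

seriality: ∀x ∃y Rxy

This is a form of the D axiom.
Its frame correspondent is seriality — ∀x ∃y Rxy.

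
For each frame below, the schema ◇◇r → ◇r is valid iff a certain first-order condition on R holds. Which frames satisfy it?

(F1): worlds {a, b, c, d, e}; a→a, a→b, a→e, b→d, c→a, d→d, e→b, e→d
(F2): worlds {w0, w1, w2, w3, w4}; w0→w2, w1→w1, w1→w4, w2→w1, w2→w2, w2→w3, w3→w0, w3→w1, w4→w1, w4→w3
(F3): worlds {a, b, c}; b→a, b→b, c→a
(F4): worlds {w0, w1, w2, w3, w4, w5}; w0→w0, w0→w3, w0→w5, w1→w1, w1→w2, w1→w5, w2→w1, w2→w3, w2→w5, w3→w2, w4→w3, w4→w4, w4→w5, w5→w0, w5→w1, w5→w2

(F3)

This is the axiom for transitivity; its first-order frame correspondent is ∀x ∀y ∀z (Rxy ∧ Ryz → Rxz).
(F1): fails — Rab and Rbd but not Rad.
(F2): fails — Rw3w1 and Rw1w4 but not Rw3w4.
(F3): holds.
(F4): fails — Rw1w5 and Rw5w0 but not Rw1w0.
Valid on: (F3).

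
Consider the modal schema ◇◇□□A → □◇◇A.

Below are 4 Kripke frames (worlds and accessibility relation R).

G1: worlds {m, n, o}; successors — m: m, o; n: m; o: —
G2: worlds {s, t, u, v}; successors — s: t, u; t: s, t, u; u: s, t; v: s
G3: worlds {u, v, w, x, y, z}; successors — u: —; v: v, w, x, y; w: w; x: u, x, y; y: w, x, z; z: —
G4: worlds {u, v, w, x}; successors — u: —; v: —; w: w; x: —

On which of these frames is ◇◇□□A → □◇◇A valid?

Frame correspondent (Sahlqvist): ∀x ∀y ∀z ((xR²y ∧ xRz) → ∃w (yR²w ∧ zR²w)) — i.e. a generalized confluence (Geach) condition.
G1: fails — mR²m, mRo but no w with mR²w and oR²w.
G2: condition met.
G3: fails — vR²u, vRv but no t with uR²t and vR²t.
G4: condition met.

G2, G4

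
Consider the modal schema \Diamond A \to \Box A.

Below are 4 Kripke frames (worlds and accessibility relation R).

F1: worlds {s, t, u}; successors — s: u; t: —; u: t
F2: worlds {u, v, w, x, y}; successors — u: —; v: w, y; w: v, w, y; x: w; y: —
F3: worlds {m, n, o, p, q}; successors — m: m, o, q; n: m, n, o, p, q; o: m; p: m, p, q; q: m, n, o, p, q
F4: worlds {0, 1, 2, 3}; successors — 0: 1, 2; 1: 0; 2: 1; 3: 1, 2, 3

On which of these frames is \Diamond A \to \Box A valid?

The schema corresponds to partial functionality: \forall x \forall y \forall z (Rxy \wedge Rxz \to y = z).
F1: condition met.
F2: fails — v sees both w and y.
F3: fails — m sees both m and o.
F4: fails — 0 sees both 1 and 2.

F1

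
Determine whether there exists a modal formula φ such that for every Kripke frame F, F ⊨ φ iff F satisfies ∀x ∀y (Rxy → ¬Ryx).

Not definable by any modal formula

Modal frame validity is preserved under surjective bounded morphisms.
The 4-cycle (worlds w0,w1,w2,w3 with w0→w1→w2→w3→w0) is asymmetric. Mapping every world to a single reflexive point • is a surjective bounded morphism, and the reflexive point is not asymmetric (R•• but asymmetry requires ¬R••).
So no modal formula (or set of formulas) defines exactly the asymmetric frames.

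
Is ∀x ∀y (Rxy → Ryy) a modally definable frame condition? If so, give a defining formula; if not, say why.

Yes, by □(□q → q)

Yes: it is shift-reflexivity, defined by the T□ schema □(□q → q).
Suppose □(□q→q) is valid. Take Rxy and set V(q)={w : Ryw}. Then at y, □q holds; since □(□q→q) at x, □q→q at y, so q at y, i.e. Ryy.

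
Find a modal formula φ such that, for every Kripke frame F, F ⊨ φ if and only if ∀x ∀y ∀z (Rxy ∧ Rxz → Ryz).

This is the Euclidean property; the standard corresponding axiom is 5: ◇q → □◇q.
Suppose ◇q→□◇q is valid. Take Rxy, Rxz and set V(q)={y}. Then ◇q at x, so □◇q at x, so ◇q at z, so some w with Rzw has q; w=y, i.e. Rzy. By symmetry of the argument, Ryz.

◇q → □◇q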